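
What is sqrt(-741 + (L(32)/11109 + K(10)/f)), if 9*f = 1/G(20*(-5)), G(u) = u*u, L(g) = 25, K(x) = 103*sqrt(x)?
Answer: 4*sqrt(-10804164 + 135161814375*sqrt(10))/483 ≈ 5414.2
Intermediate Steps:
G(u) = u**2
f = 1/90000 (f = 1/(9*((20*(-5))**2)) = 1/(9*((-100)**2)) = (1/9)/10000 = (1/9)*(1/10000) = 1/90000 ≈ 1.1111e-5)
sqrt(-741 + (L(32)/11109 + K(10)/f)) = sqrt(-741 + (25/11109 + (103*sqrt(10))/(1/90000))) = sqrt(-741 + (25*(1/11109) + (103*sqrt(10))*90000)) = sqrt(-741 + (25/11109 + 9270000*sqrt(10))) = sqrt(-8231744/11109 + 9270000*sqrt(10))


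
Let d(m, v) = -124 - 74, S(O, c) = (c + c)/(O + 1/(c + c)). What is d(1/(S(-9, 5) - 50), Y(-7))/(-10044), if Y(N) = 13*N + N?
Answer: 11/558 ≈ 0.019713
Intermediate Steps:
S(O, c) = 2*c/(O + 1/(2*c)) (S(O, c) = (2*c)/(O + 1/(2*c)) = 2*c/(O + 1/(2*c)))
Y(N) = 14*N
d(m, v) = -198
d(1/(S(-9, 5) - 50), Y(-7))/(-10044) = -198/(-10044) = -198*(-1/10044) = 11/558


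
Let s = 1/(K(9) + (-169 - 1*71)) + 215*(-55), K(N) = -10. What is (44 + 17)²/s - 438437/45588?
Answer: -148726450743/14974396732 ≈ -9.9321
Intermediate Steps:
s = -2956251/250 (s = 1/(-10 + (-169 - 1*71)) + 215*(-55) = 1/(-10 + (-169 - 71)) - 11825 = 1/(-10 - 240) - 11825 = 1/(-250) - 11825 = -1/250 - 11825 = -2956251/250 ≈ -11825.)
(44 + 17)²/s - 438437/45588 = (44 + 17)²/(-2956251/250) - 438437/45588 = 61²*(-250/2956251) - 438437*1/45588 = 3721*(-250/2956251) - 438437/45588 = -930250/2956251 - 438437/45588 = -148726450743/14974396732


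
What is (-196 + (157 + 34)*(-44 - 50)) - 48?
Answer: -18198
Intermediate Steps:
(-196 + (157 + 34)*(-44 - 50)) - 48 = (-196 + 191*(-94)) - 48 = (-196 - 17954) - 48 = -18150 - 48 = -18198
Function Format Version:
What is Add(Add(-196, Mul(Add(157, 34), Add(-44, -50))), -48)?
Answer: -18198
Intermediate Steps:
Add(Add(-196, Mul(Add(157, 34), Add(-44, -50))), -48) = Add(Add(-196, Mul(191, -94)), -48) = Add(Add(-196, -17954), -48) = Add(-18150, -48) = -18198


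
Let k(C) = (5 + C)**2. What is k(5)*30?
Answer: 3000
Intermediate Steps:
k(5)*30 = (5 + 5)**2*30 = 10**2*30 = 100*30 = 3000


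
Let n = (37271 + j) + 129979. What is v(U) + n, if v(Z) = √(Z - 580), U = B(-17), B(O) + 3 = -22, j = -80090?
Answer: 87160 + 11*I*√5 ≈ 87160.0 + 24.597*I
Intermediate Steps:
B(O) = -25 (B(O) = -3 - 22 = -25)
n = 87160 (n = (37271 - 80090) + 129979 = -42819 + 129979 = 87160)
U = -25
v(Z) = √(-580 + Z)
v(U) + n = √(-580 - 25) + 87160 = √(-605) + 87160 = 11*I*√5 + 87160 = 87160 + 11*I*√5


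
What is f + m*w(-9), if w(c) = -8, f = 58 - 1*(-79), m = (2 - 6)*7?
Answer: 361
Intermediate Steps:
m = -28 (m = -4*7 = -28)
f = 137 (f = 58 + 79 = 137)
f + m*w(-9) = 137 - 28*(-8) = 137 + 224 = 361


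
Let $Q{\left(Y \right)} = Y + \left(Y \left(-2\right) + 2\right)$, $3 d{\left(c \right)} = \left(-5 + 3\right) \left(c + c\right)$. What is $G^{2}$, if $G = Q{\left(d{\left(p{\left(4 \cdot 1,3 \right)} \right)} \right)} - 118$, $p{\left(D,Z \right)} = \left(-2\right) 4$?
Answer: $\frac{144400}{9} \approx 16044.0$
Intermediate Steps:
$p{\left(D,Z \right)} = -8$
$d{\left(c \right)} = - \frac{4 c}{3}$ ($d{\left(c \right)} = \frac{\left(-5 + 3\right) \left(c + c\right)}{3} = \frac{\left(-2\right) 2 c}{3} = \frac{\left(-4\right) c}{3} = - \frac{4 c}{3}$)
$Q{\left(Y \right)} = 2 - Y$ ($Q{\left(Y \right)} = Y - \left(-2 + 2 Y\right) = 2 - Y$)
$G = - \frac{380}{3}$ ($G = \left(2 - \left(- \frac{4}{3}\right) \left(-8\right)\right) - 118 = \left(2 - \frac{32}{3}\right) - 118 = - \frac{26}{3} - 118 = - \frac{380}{3} \approx -126.67$)
$G^{2} = \left(- \frac{380}{3}\right)^{2} = \frac{144400}{9}$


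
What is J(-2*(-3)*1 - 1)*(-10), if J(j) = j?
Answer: -50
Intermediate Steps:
J(-2*(-3)*1 - 1)*(-10) = (-2*(-3)*1 - 1)*(-10) = (6*1 - 1)*(-10) = (6 - 1)*(-10) = 5*(-10) = -50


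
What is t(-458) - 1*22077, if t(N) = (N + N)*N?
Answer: 397451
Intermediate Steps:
t(N) = 2*N² (t(N) = (2*N)*N = 2*N²)
t(-458) - 1*22077 = 2*(-458)² - 1*22077 = 2*209764 - 22077 = 419528 - 22077 = 397451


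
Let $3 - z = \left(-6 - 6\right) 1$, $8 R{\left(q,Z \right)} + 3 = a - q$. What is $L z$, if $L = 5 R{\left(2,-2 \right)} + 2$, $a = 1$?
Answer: $- \frac{15}{2} \approx -7.5$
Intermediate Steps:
$R{\left(q,Z \right)} = - \frac{1}{4} - \frac{q}{8}$ ($R{\left(q,Z \right)} = - \frac{3}{8} + \frac{1 - q}{8} = - \frac{3}{8} - \left(- \frac{1}{8} + \frac{q}{8}\right) = - \frac{1}{4} - \frac{q}{8}$)
$L = - \frac{1}{2}$ ($L = 5 \left(- \frac{1}{4} - \frac{1}{4}\right) + 2 = 5 \left(- \frac{1}{2}\right) + 2 = - \frac{5}{2} + 2 = - \frac{1}{2} \approx -0.5$)
$z = 15$ ($z = 3 - \left(-6 - 6\right) 1 = 3 - \left(-12\right) 1 = 3 - -12 = 3 + 12 = 15$)
$L z = \left(- \frac{1}{2}\right) 15 = - \frac{15}{2}$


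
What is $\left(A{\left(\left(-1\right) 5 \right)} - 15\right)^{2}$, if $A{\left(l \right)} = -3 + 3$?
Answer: $225$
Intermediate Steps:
$A{\left(l \right)} = 0$
$\left(A{\left(\left(-1\right) 5 \right)} - 15\right)^{2} = \left(0 - 15\right)^{2} = \left(-15\right)^{2} = 225$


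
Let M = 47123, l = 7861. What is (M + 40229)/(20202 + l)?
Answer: 87352/28063 ≈ 3.1127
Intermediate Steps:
(M + 40229)/(20202 + l) = (47123 + 40229)/(20202 + 7861) = 87352/28063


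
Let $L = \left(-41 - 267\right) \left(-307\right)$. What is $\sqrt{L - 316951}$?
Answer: $i \sqrt{222395} \approx 471.59 i$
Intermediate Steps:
$L = 94556$ ($L = \left(-308\right) \left(-307\right) = 94556$)
$\sqrt{L - 316951} = \sqrt{94556 - 316951} = \sqrt{-222395} = i \sqrt{222395}$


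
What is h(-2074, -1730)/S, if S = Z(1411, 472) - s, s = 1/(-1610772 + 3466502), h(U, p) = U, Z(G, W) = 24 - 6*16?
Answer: 3848784020/133612561 ≈ 28.806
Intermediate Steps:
Z(G, W) = -72 (Z(G, W) = 24 - 96 = -72)
s = 1/1855730 ≈ 5.3887e-7
S = -133612561/1855730 (S = -72 - 1*1/1855730 = -72 - 1/1855730 = -133612561/1855730 ≈ -72.000)
h(-2074, -1730)/S = -2074/(-133612561/1855730) = -2074*(-1855730/133612561) = 3848784020/133612561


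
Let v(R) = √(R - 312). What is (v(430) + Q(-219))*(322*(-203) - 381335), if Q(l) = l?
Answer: 97827519 - 446701*√118 ≈ 9.2975e+7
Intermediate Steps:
v(R) = √(-312 + R)
(v(430) + Q(-219))*(322*(-203) - 381335) = (√(-312 + 430) - 219)*(322*(-203) - 381335) = (√118 - 219)*(-65366 - 381335) = (-219 + √118)*(-446701) = 97827519 - 446701*√118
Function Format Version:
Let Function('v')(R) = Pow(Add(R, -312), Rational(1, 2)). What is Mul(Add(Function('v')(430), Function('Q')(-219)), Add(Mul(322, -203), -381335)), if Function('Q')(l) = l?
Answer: Add(97827519, Mul(-446701, Pow(118, Rational(1, 2)))) ≈ 9.2975e+7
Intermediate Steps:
Function('v')(R) = Pow(Add(-312, R), Rational(1, 2))
Mul(Add(Function('v')(430), Function('Q')(-219)), Add(Mul(322, -203), -381335)) = Mul(Add(Pow(Add(-312, 430), Rational(1, 2)), -219), Add(Mul(322, -203), -381335)) = Mul(Add(Pow(118, Rational(1, 2)), -219), Add(-65366, -381335)) = Mul(Add(-219, Pow(118, Rational(1, 2))), -446701) = Add(97827519, Mul(-446701, Pow(118, Rational(1, 2))))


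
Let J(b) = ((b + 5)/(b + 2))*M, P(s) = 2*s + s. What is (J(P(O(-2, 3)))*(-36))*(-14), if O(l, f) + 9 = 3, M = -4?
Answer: -1638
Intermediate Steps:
O(l, f) = -6 (O(l, f) = -9 + 3 = -6)
P(s) = 3*s
J(b) = -4*(5 + b)/(2 + b) (J(b) = ((b + 5)/(b + 2))*(-4) = ((5 + b)/(2 + b))*(-4) = -4*(5 + b)/(2 + b))
(J(P(O(-2, 3)))*(-36))*(-14) = ((4*(-5 - 3*(-6))/(2 + 3*(-6)))*(-36))*(-14) = ((4*(-5 - 1*(-18))/(2 - 18))*(-36))*(-14) = ((4*(-5 + 18)/(-16))*(-36))*(-14) = ((4*(-1/16)*13)*(-36))*(-14) = -13/4*(-36)*(-14) = 117*(-14) = -1638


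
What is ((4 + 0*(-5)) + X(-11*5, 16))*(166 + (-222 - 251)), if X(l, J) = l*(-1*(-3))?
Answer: 49427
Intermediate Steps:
X(l, J) = 3*l (X(l, J) = l*3 = 3*l)
((4 + 0*(-5)) + X(-11*5, 16))*(166 + (-222 - 251)) = ((4 + 0*(-5)) + 3*(-11*5))*(166 + (-222 - 251)) = ((4 + 0) + 3*(-55))*(166 - 473) = (4 - 165)*(-307) = -161*(-307) = 49427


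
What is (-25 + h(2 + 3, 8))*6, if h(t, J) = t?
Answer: -120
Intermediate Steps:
(-25 + h(2 + 3, 8))*6 = (-25 + (2 + 3))*6 = (-25 + 5)*6 = -20*6 = -120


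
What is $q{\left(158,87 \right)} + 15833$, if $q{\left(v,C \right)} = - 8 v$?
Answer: $14569$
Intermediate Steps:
$q{\left(158,87 \right)} + 15833 = \left(-8\right) 158 + 15833 = -1264 + 15833 = 14569$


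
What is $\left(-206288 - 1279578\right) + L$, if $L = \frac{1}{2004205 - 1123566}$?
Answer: $- \frac{1308511548373}{880639} \approx -1.4859 \cdot 10^{6}$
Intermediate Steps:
$L = \frac{1}{880639} \approx 1.1355 \cdot 10^{-6}$
$\left(-206288 - 1279578\right) + L = \left(-206288 - 1279578\right) + \frac{1}{880639} = -1485866 + \frac{1}{880639} = - \frac{1308511548373}{880639}$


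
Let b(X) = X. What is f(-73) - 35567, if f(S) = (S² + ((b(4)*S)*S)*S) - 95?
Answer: -1586401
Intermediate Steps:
f(S) = -95 + S² + 4*S³ (f(S) = (S² + ((4*S)*S)*S) - 95 = (S² + (4*S²)*S) - 95 = (S² + 4*S³) - 95 = -95 + S² + 4*S³)
f(-73) - 35567 = (-95 + (-73)² + 4*(-73)³) - 35567 = (-95 + 5329 + 4*(-389017)) - 35567 = (-95 + 5329 - 1556068) - 35567 = -1550834 - 35567 = -1586401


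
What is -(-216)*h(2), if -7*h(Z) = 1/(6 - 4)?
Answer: -108/7 ≈ -15.429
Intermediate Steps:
h(Z) = -1/14 (h(Z) = -1/(7*(6 - 4)) = -1/7/2 = -1/7*1/2 = -1/14)
-(-216)*h(2) = -(-216)*(-1)/14 = -72*3/14 = -108/7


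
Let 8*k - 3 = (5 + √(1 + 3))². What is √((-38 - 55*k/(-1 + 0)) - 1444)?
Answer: I*√4498/2 ≈ 33.534*I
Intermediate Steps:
k = 13/2 (k = 3/8 + (5 + √(1 + 3))²/8 = 3/8 + (5 + √4)²/8 = 3/8 + (5 + 2)²/8 = 3/8 + (⅛)*7² = 3/8 + (⅛)*49 = 3/8 + 49/8 = 13/2 ≈ 6.5000)
√((-38 - 55*k/(-1 + 0)) - 1444) = √((-38 - 55*13/((-1 + 0)*2)) - 1444) = √((-38 - 55*13/((-1)*2)) - 1444) = √((-38 - (-55)*13/2) - 1444) = √((-38 - 55*(-13/2)) - 1444) = √((-38 + 715/2) - 1444) = √(639/2 - 1444) = √(-2249/2) = I*√4498/2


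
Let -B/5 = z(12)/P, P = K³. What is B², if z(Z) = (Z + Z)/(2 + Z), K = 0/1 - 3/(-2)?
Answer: 25600/3969 ≈ 6.4500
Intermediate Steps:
K = 3/2 (K = 0*1 - 3*(-½) = 0 + 3/2 = 3/2 ≈ 1.5000)
z(Z) = 2*Z/(2 + Z) (z(Z) = (2*Z)/(2 + Z) = 2*Z/(2 + Z))
P = 27/8 (P = (3/2)³ = 27/8 ≈ 3.3750)
B = -160/63 (B = -5*2*12/(2 + 12)/27/8 = -5*2*12/14*8/27 = -5*2*12*(1/14)*8/27 = -60*8/(7*27) = -5*32/63 = -160/63 ≈ -2.5397)
B² = (-160/63)² = 25600/3969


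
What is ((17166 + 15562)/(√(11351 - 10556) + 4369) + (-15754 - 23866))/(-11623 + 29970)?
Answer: -378049226144/175097952001 - 16364*√795/175097952001 ≈ -2.1591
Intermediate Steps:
((17166 + 15562)/(√(11351 - 10556) + 4369) + (-15754 - 23866))/(-11623 + 29970) = (32728/(√795 + 4369) - 39620)/18347 = (32728/(4369 + √795) - 39620)*(1/18347) = (-39620 + 32728/(4369 + √795))*(1/18347) = -5660/2621 + 32728/(18347*(4369 + √795))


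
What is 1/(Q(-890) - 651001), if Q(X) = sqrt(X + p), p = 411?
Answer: -651001/423802302480 - I*sqrt(479)/423802302480 ≈ -1.5361e-6 - 5.1642e-11*I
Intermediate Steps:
Q(X) = sqrt(411 + X) (Q(X) = sqrt(X + 411) = sqrt(411 + X))
1/(Q(-890) - 651001) = 1/(sqrt(411 - 890) - 651001) = 1/(sqrt(-479) - 651001) = 1/(I*sqrt(479) - 651001) = 1/(-651001 + I*sqrt(479))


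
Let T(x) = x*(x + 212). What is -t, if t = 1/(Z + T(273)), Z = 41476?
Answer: -1/173881 ≈ -5.7511e-6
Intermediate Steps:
T(x) = x*(212 + x)
t = 1/173881 (t = 1/(41476 + 273*(212 + 273)) = 1/(41476 + 273*485) = 1/(41476 + 132405) = 1/173881 ≈ 5.7511e-6)
-t = -1*1/173881 = -1/173881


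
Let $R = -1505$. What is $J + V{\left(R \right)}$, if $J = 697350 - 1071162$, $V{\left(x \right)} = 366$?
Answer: $-373446$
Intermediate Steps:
$J = -373812$
$J + V{\left(R \right)} = -373812 + 366 = -373446$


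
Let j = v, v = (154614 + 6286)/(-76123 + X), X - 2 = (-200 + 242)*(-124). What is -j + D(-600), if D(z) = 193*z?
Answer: -9417737300/81329 ≈ -1.1580e+5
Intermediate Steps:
X = -5206 (X = 2 + (-200 + 242)*(-124) = 2 + 42*(-124) = 2 - 5208 = -5206)
v = -160900/81329 (v = (154614 + 6286)/(-76123 - 5206) = 160900/(-81329) = 160900*(-1/81329) = -160900/81329 ≈ -1.9784)
j = -160900/81329 ≈ -1.9784
-j + D(-600) = -1*(-160900/81329) + 193*(-600) = 160900/81329 - 115800 = -9417737300/81329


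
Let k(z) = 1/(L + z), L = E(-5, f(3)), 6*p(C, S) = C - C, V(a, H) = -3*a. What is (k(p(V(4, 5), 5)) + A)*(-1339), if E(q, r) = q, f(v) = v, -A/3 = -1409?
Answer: -28298426/5 ≈ -5.6597e+6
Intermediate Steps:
A = 4227 (A = -3*(-1409) = 4227)
p(C, S) = 0 (p(C, S) = (C - C)/6 = (1/6)*0 = 0)
L = -5
k(z) = 1/(-5 + z)
(k(p(V(4, 5), 5)) + A)*(-1339) = (1/(-5 + 0) + 4227)*(-1339) = (1/(-5) + 4227)*(-1339) = (-1/5 + 4227)*(-1339) = (21134/5)*(-1339) = -28298426/5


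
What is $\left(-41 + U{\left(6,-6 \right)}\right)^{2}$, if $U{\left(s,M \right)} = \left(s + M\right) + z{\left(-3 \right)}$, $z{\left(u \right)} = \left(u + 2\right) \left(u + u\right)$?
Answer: $1225$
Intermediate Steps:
$z{\left(u \right)} = 2 u \left(2 + u\right)$ ($z{\left(u \right)} = \left(2 + u\right) 2 u = 2 u \left(2 + u\right)$)
$U{\left(s,M \right)} = 6 + M + s$ ($U{\left(s,M \right)} = \left(s + M\right) + 2 \left(-3\right) \left(2 - 3\right) = \left(M + s\right) + 2 \left(-3\right) \left(-1\right) = \left(M + s\right) + 6 = 6 + M + s$)
$\left(-41 + U{\left(6,-6 \right)}\right)^{2} = \left(-41 + \left(6 - 6 + 6\right)\right)^{2} = \left(-41 + 6\right)^{2} = \left(-35\right)^{2} = 1225$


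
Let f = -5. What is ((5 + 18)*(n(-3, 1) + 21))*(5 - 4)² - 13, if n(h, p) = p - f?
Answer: 608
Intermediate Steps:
n(h, p) = 5 + p (n(h, p) = p - 1*(-5) = p + 5 = 5 + p)
((5 + 18)*(n(-3, 1) + 21))*(5 - 4)² - 13 = ((5 + 18)*((5 + 1) + 21))*(5 - 4)² - 13 = (23*(6 + 21))*1² - 13 = (23*27)*1 - 13 = 621*1 - 13 = 621 - 13 = 608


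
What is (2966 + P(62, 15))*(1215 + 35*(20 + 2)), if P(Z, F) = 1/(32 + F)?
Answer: 276714955/47 ≈ 5.8876e+6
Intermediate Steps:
(2966 + P(62, 15))*(1215 + 35*(20 + 2)) = (2966 + 1/(32 + 15))*(1215 + 35*(20 + 2)) = (2966 + 1/47)*(1215 + 35*22) = (2966 + 1/47)*(1215 + 770) = (139403/47)*1985 = 276714955/47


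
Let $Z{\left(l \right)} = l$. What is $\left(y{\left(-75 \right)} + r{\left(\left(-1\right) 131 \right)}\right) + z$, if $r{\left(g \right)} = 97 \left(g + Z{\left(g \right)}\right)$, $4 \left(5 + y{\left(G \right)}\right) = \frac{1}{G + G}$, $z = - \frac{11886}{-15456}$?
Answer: $- \frac{701543221}{27600} \approx -25418.0$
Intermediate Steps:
$z = \frac{283}{368}$ ($z = \left(-11886\right) \left(- \frac{1}{15456}\right) = \frac{283}{368} \approx 0.76902$)
$y{\left(G \right)} = -5 + \frac{1}{8 G}$ ($y{\left(G \right)} = -5 + \frac{1}{4 \left(G + G\right)} = -5 + \frac{1}{4 \cdot 2 G} = -5 + \frac{\frac{1}{2} \frac{1}{G}}{4} = -5 + \frac{1}{8 G}$)
$r{\left(g \right)} = 194 g$ ($r{\left(g \right)} = 97 \left(g + g\right) = 97 \cdot 2 g = 194 g$)
$\left(y{\left(-75 \right)} + r{\left(\left(-1\right) 131 \right)}\right) + z = \left(\left(-5 + \frac{1}{8 \left(-75\right)}\right) + 194 \left(\left(-1\right) 131\right)\right) + \frac{283}{368} = \left(\left(-5 + \frac{1}{8} \left(- \frac{1}{75}\right)\right) + 194 \left(-131\right)\right) + \frac{283}{368} = \left(\left(-5 - \frac{1}{600}\right) - 25414\right) + \frac{283}{368} = \left(- \frac{3001}{600} - 25414\right) + \frac{283}{368} = - \frac{15251401}{600} + \frac{283}{368} = - \frac{701543221}{27600}$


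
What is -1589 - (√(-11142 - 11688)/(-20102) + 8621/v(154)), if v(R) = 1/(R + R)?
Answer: -2656857 + I*√22830/20102 ≈ -2.6569e+6 + 0.0075165*I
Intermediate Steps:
v(R) = 1/(2*R)
-1589 - (√(-11142 - 11688)/(-20102) + 8621/v(154)) = -1589 - (√(-11142 - 11688)/(-20102) + 8621/(((½)/154))) = -1589 - (√(-22830)*(-1/20102) + 8621/(((½)*(1/154)))) = -1589 - ((I*√22830)*(-1/20102) + 8621/(1/308)) = -1589 - (-I*√22830/20102 + 8621*308) = -1589 - (-I*√22830/20102 + 2655268) = -1589 - (2655268 - I*√22830/20102) = -1589 + (-2655268 + I*√22830/20102) = -2656857 + I*√22830/20102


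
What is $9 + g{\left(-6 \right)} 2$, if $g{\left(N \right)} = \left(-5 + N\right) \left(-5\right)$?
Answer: $119$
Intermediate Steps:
$g{\left(N \right)} = 25 - 5 N$
$9 + g{\left(-6 \right)} 2 = 9 + \left(25 - -30\right) 2 = 9 + \left(25 + 30\right) 2 = 9 + 55 \cdot 2 = 9 + 110 = 119$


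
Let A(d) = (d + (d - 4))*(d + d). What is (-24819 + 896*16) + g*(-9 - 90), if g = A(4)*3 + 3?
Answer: -20284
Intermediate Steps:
A(d) = 2*d*(-4 + 2*d) (A(d) = (d + (-4 + d))*(2*d) = (-4 + 2*d)*(2*d) = 2*d*(-4 + 2*d))
g = 99 (g = (4*4*(-2 + 4))*3 + 3 = (4*4*2)*3 + 3 = 32*3 + 3 = 96 + 3 = 99)
(-24819 + 896*16) + g*(-9 - 90) = (-24819 + 896*16) + 99*(-9 - 90) = (-24819 + 14336) + 99*(-99) = -10483 - 9801 = -20284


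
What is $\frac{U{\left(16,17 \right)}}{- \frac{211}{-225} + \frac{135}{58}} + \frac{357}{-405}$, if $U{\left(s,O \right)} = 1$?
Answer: $- \frac{3309197}{5752755} \approx -0.57524$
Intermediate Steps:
$\frac{U{\left(16,17 \right)}}{- \frac{211}{-225} + \frac{135}{58}} + \frac{357}{-405} = 1 \frac{1}{- \frac{211}{-225} + \frac{135}{58}} + \frac{357}{-405} = 1 \frac{1}{\left(-211\right) \left(- \frac{1}{225}\right) + 135 \cdot \frac{1}{58}} + 357 \left(- \frac{1}{405}\right) = 1 \frac{1}{\frac{211}{225} + \frac{135}{58}} - \frac{119}{135} = 1 \frac{1}{\frac{42613}{13050}} - \frac{119}{135} = 1 \cdot \frac{13050}{42613} - \frac{119}{135} = \frac{13050}{42613} - \frac{119}{135} = - \frac{3309197}{5752755}$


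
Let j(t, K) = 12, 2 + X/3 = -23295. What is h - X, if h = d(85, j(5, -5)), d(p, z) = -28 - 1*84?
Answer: 69779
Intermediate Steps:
X = -69891 (X = -6 + 3*(-23295) = -6 - 69885 = -69891)
d(p, z) = -112 (d(p, z) = -28 - 84 = -112)
h = -112
h - X = -112 - 1*(-69891) = -112 + 69891 = 69779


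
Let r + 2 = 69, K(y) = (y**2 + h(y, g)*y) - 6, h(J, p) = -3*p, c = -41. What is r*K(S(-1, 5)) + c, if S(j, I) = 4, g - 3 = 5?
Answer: -5803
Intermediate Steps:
g = 8 (g = 3 + 5 = 8)
K(y) = -6 + y**2 - 24*y (K(y) = (y**2 + (-3*8)*y) - 6 = (y**2 - 24*y) - 6 = -6 + y**2 - 24*y)
r = 67 (r = -2 + 69 = 67)
r*K(S(-1, 5)) + c = 67*(-6 + 4**2 - 24*4) - 41 = 67*(-6 + 16 - 96) - 41 = 67*(-86) - 41 = -5762 - 41 = -5803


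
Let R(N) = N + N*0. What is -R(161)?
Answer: -161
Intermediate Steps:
R(N) = N (R(N) = N + 0 = N)
-R(161) = -1*161 = -161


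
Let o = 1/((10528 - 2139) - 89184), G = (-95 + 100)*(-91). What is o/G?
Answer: 1/36761725 ≈ 2.7202e-8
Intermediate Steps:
G = -455 (G = 5*(-91) = -455)
o = -1/80795 (o = 1/(8389 - 89184) = 1/(-80795) = -1/80795 ≈ -1.2377e-5)
o/G = -1/80795/(-455) = -1/80795*(-1/455) = 1/36761725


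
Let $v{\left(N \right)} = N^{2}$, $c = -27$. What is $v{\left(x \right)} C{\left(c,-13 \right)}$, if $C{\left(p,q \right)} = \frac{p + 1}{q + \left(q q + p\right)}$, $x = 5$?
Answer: $- \frac{650}{129} \approx -5.0388$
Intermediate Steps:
$C{\left(p,q \right)} = \frac{1 + p}{p + q + q^{2}}$ ($C{\left(p,q \right)} = \frac{1 + p}{q + \left(q^{2} + p\right)} = \frac{1 + p}{q + \left(p + q^{2}\right)} = \frac{1 + p}{p + q + q^{2}}$)
$v{\left(x \right)} C{\left(c,-13 \right)} = 5^{2} \frac{1 - 27}{-27 - 13 + \left(-13\right)^{2}} = 25 \frac{1}{-27 - 13 + 169} \left(-26\right) = 25 \cdot \frac{1}{129} \left(-26\right) = 25 \left(- \frac{26}{129}\right) = - \frac{650}{129}$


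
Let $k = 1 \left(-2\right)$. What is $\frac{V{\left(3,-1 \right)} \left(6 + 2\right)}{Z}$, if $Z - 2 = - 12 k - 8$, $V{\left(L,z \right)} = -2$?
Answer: $- \frac{8}{9} \approx -0.88889$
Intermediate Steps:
$k = -2$
$Z = 18$ ($Z = 2 - -16 = 2 + \left(24 - 8\right) = 2 + 16 = 18$)
$\frac{V{\left(3,-1 \right)} \left(6 + 2\right)}{Z} = \frac{\left(-2\right) \left(6 + 2\right)}{18} = \left(-2\right) 8 \cdot \frac{1}{18} = \left(-16\right) \frac{1}{18} = - \frac{8}{9}$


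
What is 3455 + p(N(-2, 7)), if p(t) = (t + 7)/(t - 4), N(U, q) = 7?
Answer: 10379/3 ≈ 3459.7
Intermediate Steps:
p(t) = (7 + t)/(-4 + t)
3455 + p(N(-2, 7)) = 3455 + (7 + 7)/(-4 + 7) = 3455 + 14/3 = 10379/3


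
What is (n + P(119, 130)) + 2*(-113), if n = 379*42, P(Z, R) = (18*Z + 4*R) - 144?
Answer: 18210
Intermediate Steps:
P(Z, R) = -144 + 4*R + 18*Z (P(Z, R) = (4*R + 18*Z) - 144 = -144 + 4*R + 18*Z)
n = 15918
(n + P(119, 130)) + 2*(-113) = (15918 + (-144 + 4*130 + 18*119)) + 2*(-113) = (15918 + (-144 + 520 + 2142)) - 226 = (15918 + 2518) - 226 = 18436 - 226 = 18210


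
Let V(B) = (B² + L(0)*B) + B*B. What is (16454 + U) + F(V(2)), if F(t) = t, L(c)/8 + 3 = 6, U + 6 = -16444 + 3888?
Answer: 3948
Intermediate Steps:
U = -12562 (U = -6 + (-16444 + 3888) = -6 - 12556 = -12562)
L(c) = 24 (L(c) = -24 + 8*6 = -24 + 48 = 24)
V(B) = 2*B² + 24*B (V(B) = (B² + 24*B) + B*B = (B² + 24*B) + B² = 2*B² + 24*B)
(16454 + U) + F(V(2)) = (16454 - 12562) + 2*2*(12 + 2) = 3892 + 2*2*14 = 3892 + 56 = 3948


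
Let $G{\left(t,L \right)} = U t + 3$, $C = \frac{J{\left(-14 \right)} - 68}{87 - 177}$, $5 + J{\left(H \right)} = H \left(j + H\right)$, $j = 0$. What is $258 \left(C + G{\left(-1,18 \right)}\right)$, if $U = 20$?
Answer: $- \frac{23693}{5} \approx -4738.6$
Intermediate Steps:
$J{\left(H \right)} = -5 + H^{2}$ ($J{\left(H \right)} = -5 + H \left(0 + H\right) = -5 + H H = -5 + H^{2}$)
$C = - \frac{41}{30}$ ($C = \frac{\left(-5 + \left(-14\right)^{2}\right) - 68}{87 - 177} = \frac{\left(-5 + 196\right) - 68}{-90} = \left(191 - 68\right) \left(- \frac{1}{90}\right) = 123 \left(- \frac{1}{90}\right) = - \frac{41}{30} \approx -1.3667$)
$G{\left(t,L \right)} = 3 + 20 t$ ($G{\left(t,L \right)} = 20 t + 3 = 3 + 20 t$)
$258 \left(C + G{\left(-1,18 \right)}\right) = 258 \left(- \frac{41}{30} + \left(3 + 20 \left(-1\right)\right)\right) = 258 \left(- \frac{41}{30} + \left(3 - 20\right)\right) = 258 \left(- \frac{41}{30} - 17\right) = 258 \left(- \frac{551}{30}\right) = - \frac{23693}{5}$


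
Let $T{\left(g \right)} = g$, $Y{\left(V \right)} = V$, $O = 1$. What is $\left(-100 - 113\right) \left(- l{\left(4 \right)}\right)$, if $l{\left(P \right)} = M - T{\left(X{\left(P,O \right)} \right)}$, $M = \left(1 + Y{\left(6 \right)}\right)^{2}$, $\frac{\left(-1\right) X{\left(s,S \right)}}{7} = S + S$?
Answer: $13419$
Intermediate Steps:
$X{\left(s,S \right)} = - 14 S$ ($X{\left(s,S \right)} = - 7 \left(S + S\right) = - 7 \cdot 2 S = - 14 S$)
$M = 49$ ($M = \left(1 + 6\right)^{2} = 7^{2} = 49$)
$l{\left(P \right)} = 63$ ($l{\left(P \right)} = 49 - \left(-14\right) 1 = 49 - -14 = 49 + 14 = 63$)
$\left(-100 - 113\right) \left(- l{\left(4 \right)}\right) = \left(-100 - 113\right) \left(\left(-1\right) 63\right) = \left(-213\right) \left(-63\right) = 13419$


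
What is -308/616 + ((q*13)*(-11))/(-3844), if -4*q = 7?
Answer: -8689/15376 ≈ -0.56510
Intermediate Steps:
q = -7/4 (q = -1/4*7 = -7/4 ≈ -1.7500)
-308/616 + ((q*13)*(-11))/(-3844) = -308/616 + (-7/4*13*(-11))/(-3844) = -308*1/616 - 91/4*(-11)*(-1/3844) = -1/2 + (1001/4)*(-1/3844) = -1/2 - 1001/15376 = -8689/15376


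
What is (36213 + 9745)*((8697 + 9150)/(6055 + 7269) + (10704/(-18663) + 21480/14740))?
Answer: 283710551328859/2776768234 ≈ 1.0217e+5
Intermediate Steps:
(36213 + 9745)*((8697 + 9150)/(6055 + 7269) + (10704/(-18663) + 21480/14740)) = 45958*(17847/13324 + (10704*(-1/18663) + 21480*(1/14740))) = 45958*(17847*(1/13324) + (-3568/6221 + 1074/737)) = 45958*(17847/13324 + 4051738/4584877) = 45958*(135811656931/61088901148) = 283710551328859/2776768234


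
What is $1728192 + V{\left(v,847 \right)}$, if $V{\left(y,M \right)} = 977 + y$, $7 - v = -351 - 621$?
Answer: $1730148$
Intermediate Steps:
$v = 979$ ($v = 7 - \left(-351 - 621\right) = 7 - -972 = 7 + 972 = 979$)
$1728192 + V{\left(v,847 \right)} = 1728192 + \left(977 + 979\right) = 1728192 + 1956 = 1730148$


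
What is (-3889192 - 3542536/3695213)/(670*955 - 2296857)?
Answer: 14371396380432/6122993807491 ≈ 2.3471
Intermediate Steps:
(-3889192 - 3542536/3695213)/(670*955 - 2296857) = (-3889192 - 3542536*1/3695213)/(639850 - 2296857) = (-3889192 - 3542536/3695213)/(-1657007) = -14371396380432/3695213*(-1/1657007) = 14371396380432/6122993807491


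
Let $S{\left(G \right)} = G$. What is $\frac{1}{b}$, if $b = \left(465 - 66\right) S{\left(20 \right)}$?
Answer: $\frac{1}{7980} \approx 0.00012531$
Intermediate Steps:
$b = 7980$ ($b = \left(465 - 66\right) 20 = 399 \cdot 20 = 7980$)
$\frac{1}{b} = \frac{1}{7980}$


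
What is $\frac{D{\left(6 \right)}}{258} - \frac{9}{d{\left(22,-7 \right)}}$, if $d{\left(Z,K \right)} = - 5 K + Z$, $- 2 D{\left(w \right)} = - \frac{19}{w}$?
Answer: $- \frac{8927}{58824} \approx -0.15176$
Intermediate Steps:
$D{\left(w \right)} = \frac{19}{2 w}$ ($D{\left(w \right)} = - \frac{\left(-19\right) \frac{1}{w}}{2} = \frac{19}{2 w}$)
$d{\left(Z,K \right)} = Z - 5 K$
$\frac{D{\left(6 \right)}}{258} - \frac{9}{d{\left(22,-7 \right)}} = \frac{\frac{19}{2} \cdot \frac{1}{6}}{258} - \frac{9}{22 - -35} = \frac{19}{2} \cdot \frac{1}{6} \cdot \frac{1}{258} - \frac{9}{22 + 35} = \frac{19}{12} \cdot \frac{1}{258} - \frac{9}{57} = \frac{19}{3096} - \frac{3}{19} = - \frac{8927}{58824}$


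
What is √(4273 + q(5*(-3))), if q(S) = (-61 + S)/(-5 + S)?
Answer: 18*√330/5 ≈ 65.397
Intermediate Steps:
q(S) = (-61 + S)/(-5 + S)
√(4273 + q(5*(-3))) = √(4273 + (-61 + 5*(-3))/(-5 + 5*(-3))) = √(4273 + (-61 - 15)/(-5 - 15)) = √(4273 - 76/(-20)) = √(4273 - 1/20*(-76)) = √(4273 + 19/5) = √(21384/5) = 18*√330/5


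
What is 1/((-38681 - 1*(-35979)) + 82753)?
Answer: 1/80051 ≈ 1.2492e-5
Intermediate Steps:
1/((-38681 - 1*(-35979)) + 82753) = 1/((-38681 + 35979) + 82753) = 1/(-2702 + 82753) = 1/80051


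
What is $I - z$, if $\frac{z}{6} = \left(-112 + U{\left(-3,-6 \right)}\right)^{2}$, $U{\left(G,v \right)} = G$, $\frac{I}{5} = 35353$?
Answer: $97415$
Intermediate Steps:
$I = 176765$ ($I = 5 \cdot 35353 = 176765$)
$z = 79350$ ($z = 6 \left(-112 - 3\right)^{2} = 6 \left(-115\right)^{2} = 6 \cdot 13225 = 79350$)
$I - z = 176765 - 79350 = 97415$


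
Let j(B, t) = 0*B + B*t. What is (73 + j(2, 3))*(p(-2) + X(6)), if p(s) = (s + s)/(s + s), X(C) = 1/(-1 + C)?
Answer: 474/5 ≈ 94.800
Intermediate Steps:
j(B, t) = B*t (j(B, t) = 0 + B*t = B*t)
p(s) = 1 (p(s) = (2*s)/((2*s)) = (2*s)*(1/(2*s)) = 1)
(73 + j(2, 3))*(p(-2) + X(6)) = (73 + 2*3)*(1 + 1/(-1 + 6)) = (73 + 6)*(1 + 1/5) = 79*(1 + ⅕) = 79*(6/5) = 474/5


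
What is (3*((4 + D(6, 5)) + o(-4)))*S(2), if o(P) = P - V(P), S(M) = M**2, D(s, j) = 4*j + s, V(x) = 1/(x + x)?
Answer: 627/2 ≈ 313.50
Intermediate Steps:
V(x) = 1/(2*x)
D(s, j) = s + 4*j
o(P) = P - 1/(2*P)
(3*((4 + D(6, 5)) + o(-4)))*S(2) = (3*((4 + (6 + 4*5)) + (-4 - 1/2/(-4))))*2**2 = (3*((4 + (6 + 20)) + (-4 - 1/2*(-1/4))))*4 = (3*((4 + 26) + (-4 + 1/8)))*4 = (3*(30 - 31/8))*4 = (3*(209/8))*4 = (627/8)*4 = 627/2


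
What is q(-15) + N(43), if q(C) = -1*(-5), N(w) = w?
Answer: 48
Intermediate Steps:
q(C) = 5
q(-15) + N(43) = 5 + 43 = 48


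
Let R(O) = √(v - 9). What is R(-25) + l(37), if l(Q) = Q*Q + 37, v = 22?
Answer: 1406 + √13 ≈ 1409.6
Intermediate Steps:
R(O) = √13 (R(O) = √(22 - 9) = √13)
l(Q) = 37 + Q² (l(Q) = Q² + 37 = 37 + Q²)
R(-25) + l(37) = √13 + (37 + 37²) = √13 + (37 + 1369) = √13 + 1406 = 1406 + √13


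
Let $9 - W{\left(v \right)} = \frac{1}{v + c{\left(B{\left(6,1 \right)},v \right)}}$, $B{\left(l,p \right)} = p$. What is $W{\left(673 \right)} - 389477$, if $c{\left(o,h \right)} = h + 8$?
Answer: $- \frac{527339673}{1354} \approx -3.8947 \cdot 10^{5}$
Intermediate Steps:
$c{\left(o,h \right)} = 8 + h$
$W{\left(v \right)} = 9 - \frac{1}{8 + 2 v}$ ($W{\left(v \right)} = 9 - \frac{1}{v + \left(8 + v\right)} = 9 - \frac{1}{8 + 2 v}$)
$W{\left(673 \right)} - 389477 = \frac{71 + 18 \cdot 673}{2 \left(4 + 673\right)} - 389477 = \frac{71 + 12114}{2 \cdot 677} - 389477 = \frac{1}{2} \cdot \frac{1}{677} \cdot 12185 - 389477 = \frac{12185}{1354} - 389477 = - \frac{527339673}{1354}$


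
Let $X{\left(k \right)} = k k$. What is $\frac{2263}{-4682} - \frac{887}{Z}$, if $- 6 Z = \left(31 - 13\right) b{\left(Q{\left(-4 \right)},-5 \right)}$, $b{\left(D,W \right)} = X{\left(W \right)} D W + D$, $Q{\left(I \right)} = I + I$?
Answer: $- \frac{1290877}{6966816} \approx -0.18529$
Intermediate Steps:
$X{\left(k \right)} = k^{2}$
$Q{\left(I \right)} = 2 I$
$b{\left(D,W \right)} = D + D W^{3}$ ($b{\left(D,W \right)} = W^{2} D W + D = D W^{2} W + D = D W^{3} + D = D + D W^{3}$)
$Z = -2976$ ($Z = - \frac{\left(31 - 13\right) 2 \left(-4\right) \left(1 + \left(-5\right)^{3}\right)}{6} = - \frac{18 \left(- 8 \left(1 - 125\right)\right)}{6} = - \frac{18 \left(\left(-8\right) \left(-124\right)\right)}{6} = - \frac{18 \cdot 992}{6} = \left(- \frac{1}{6}\right) 17856 = -2976$)
$\frac{2263}{-4682} - \frac{887}{Z} = \frac{2263}{-4682} - \frac{887}{-2976} = 2263 \left(- \frac{1}{4682}\right) - - \frac{887}{2976} = - \frac{2263}{4682} + \frac{887}{2976} = - \frac{1290877}{6966816}$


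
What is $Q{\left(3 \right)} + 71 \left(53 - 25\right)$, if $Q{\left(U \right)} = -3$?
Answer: $1985$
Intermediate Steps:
$Q{\left(3 \right)} + 71 \left(53 - 25\right) = -3 + 71 \left(53 - 25\right) = -3 + 71 \cdot 28 = -3 + 1988 = 1985$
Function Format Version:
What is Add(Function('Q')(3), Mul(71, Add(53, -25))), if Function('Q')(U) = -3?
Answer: 1985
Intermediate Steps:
Add(Function('Q')(3), Mul(71, Add(53, -25))) = Add(-3, Mul(71, Add(53, -25))) = Add(-3, Mul(71, 28)) = Add(-3, 1988) = 1985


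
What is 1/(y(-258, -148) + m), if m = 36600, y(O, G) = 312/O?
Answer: 43/1573748 ≈ 2.7323e-5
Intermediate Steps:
1/(y(-258, -148) + m) = 1/(312/(-258) + 36600) = 1/(312*(-1/258) + 36600) = 1/(-52/43 + 36600) = 1/(1573748/43) = 43/1573748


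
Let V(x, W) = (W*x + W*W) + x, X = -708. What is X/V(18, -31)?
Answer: -708/421 ≈ -1.6817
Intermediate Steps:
V(x, W) = x + W² + W*x (V(x, W) = (W*x + W²) + x = (W² + W*x) + x = x + W² + W*x)
X/V(18, -31) = -708/(18 + (-31)² - 31*18) = -708/(18 + 961 - 558) = -708/421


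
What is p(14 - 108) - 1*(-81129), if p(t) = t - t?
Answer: 81129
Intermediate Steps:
p(t) = 0
p(14 - 108) - 1*(-81129) = 0 - 1*(-81129) = 0 + 81129 = 81129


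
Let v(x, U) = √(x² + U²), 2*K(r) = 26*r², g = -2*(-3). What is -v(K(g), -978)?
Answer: -6*√32653 ≈ -1084.2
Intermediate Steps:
g = 6
K(r) = 13*r² (K(r) = (26*r²)/2 = 13*r²)
v(x, U) = √(U² + x²)
-v(K(g), -978) = -√((-978)² + (13*6²)²) = -√(956484 + (13*36)²) = -√(956484 + 468²) = -√(956484 + 219024) = -√1175508 = -6*√32653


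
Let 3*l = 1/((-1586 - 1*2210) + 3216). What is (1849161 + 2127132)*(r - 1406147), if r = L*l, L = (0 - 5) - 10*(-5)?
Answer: -648585298805115/116 ≈ -5.5913e+12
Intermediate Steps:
l = -1/1740 (l = 1/(3*((-1586 - 1*2210) + 3216)) = 1/(3*((-1586 - 2210) + 3216)) = 1/(3*(-3796 + 3216)) = (1/3)/(-580) = (1/3)*(-1/580) = -1/1740 ≈ -0.00057471)
L = 45 (L = -5 + 50 = 45)
r = -3/116 (r = 45*(-1/1740) = -3/116 ≈ -0.025862)
(1849161 + 2127132)*(r - 1406147) = (1849161 + 2127132)*(-3/116 - 1406147) = 3976293*(-163113055/116) = -648585298805115/116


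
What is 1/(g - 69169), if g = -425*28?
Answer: -1/81069 ≈ -1.2335e-5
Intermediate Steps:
g = -11900
1/(g - 69169) = 1/(-11900 - 69169) = 1/(-81069) = -1/81069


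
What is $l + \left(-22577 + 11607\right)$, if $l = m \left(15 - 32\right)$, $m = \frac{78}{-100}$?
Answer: $- \frac{547837}{50} \approx -10957.0$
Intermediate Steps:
$m = - \frac{39}{50}$ ($m = 78 \left(- \frac{1}{100}\right) = - \frac{39}{50} \approx -0.78$)
$l = \frac{663}{50}$ ($l = - \frac{39 \left(15 - 32\right)}{50} = \left(- \frac{39}{50}\right) \left(-17\right) = \frac{663}{50} \approx 13.26$)
$l + \left(-22577 + 11607\right) = \frac{663}{50} + \left(-22577 + 11607\right) = \frac{663}{50} - 10970 = - \frac{547837}{50}$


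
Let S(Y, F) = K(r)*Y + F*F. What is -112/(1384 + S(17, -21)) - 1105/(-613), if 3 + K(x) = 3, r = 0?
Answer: 1947969/1118725 ≈ 1.7412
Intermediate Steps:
K(x) = 0 (K(x) = -3 + 3 = 0)
S(Y, F) = F² (S(Y, F) = 0*Y + F*F = 0 + F² = F²)
-112/(1384 + S(17, -21)) - 1105/(-613) = -112/(1384 + (-21)²) - 1105/(-613) = -112/(1384 + 441) - 1105*(-1/613) = -112/1825 + 1105/613 = 1947969/1118725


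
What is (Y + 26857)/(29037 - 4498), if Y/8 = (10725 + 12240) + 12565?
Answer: 311097/24539 ≈ 12.678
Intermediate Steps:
Y = 284240 (Y = 8*((10725 + 12240) + 12565) = 8*(22965 + 12565) = 8*35530 = 284240)
(Y + 26857)/(29037 - 4498) = (284240 + 26857)/(29037 - 4498) = 311097/24539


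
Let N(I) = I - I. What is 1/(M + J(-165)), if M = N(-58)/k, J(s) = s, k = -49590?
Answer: -1/165 ≈ -0.0060606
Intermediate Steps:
N(I) = 0
M = 0 (M = 0/(-49590) = 0*(-1/49590) = 0)
1/(M + J(-165)) = 1/(0 - 165) = 1/(-165) = -1/165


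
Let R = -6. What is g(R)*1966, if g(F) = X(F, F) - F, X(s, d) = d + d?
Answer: -11796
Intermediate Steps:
X(s, d) = 2*d
g(F) = F (g(F) = 2*F - F = F)
g(R)*1966 = -6*1966 = -11796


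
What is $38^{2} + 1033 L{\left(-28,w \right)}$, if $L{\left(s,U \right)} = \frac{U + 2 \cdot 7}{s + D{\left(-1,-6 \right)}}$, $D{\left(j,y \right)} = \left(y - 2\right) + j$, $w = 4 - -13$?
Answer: $\frac{21405}{37} \approx 578.51$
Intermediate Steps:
$w = 17$ ($w = 4 + 13 = 17$)
$D{\left(j,y \right)} = -2 + j + y$ ($D{\left(j,y \right)} = \left(-2 + y\right) + j = -2 + j + y$)
$L{\left(s,U \right)} = \frac{14 + U}{-9 + s}$ ($L{\left(s,U \right)} = \frac{U + 2 \cdot 7}{s - 9} = \frac{U + 14}{s - 9} = \frac{14 + U}{-9 + s}$)
$38^{2} + 1033 L{\left(-28,w \right)} = 38^{2} + 1033 \frac{14 + 17}{-9 - 28} = 1444 + 1033 \frac{1}{-37} \cdot 31 = 1444 + 1033 \left(\left(- \frac{1}{37}\right) 31\right) = 1444 + 1033 \left(- \frac{31}{37}\right) = 1444 - \frac{32023}{37} = \frac{21405}{37}$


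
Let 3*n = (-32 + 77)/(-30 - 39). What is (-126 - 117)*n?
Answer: 1215/23 ≈ 52.826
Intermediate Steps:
n = -5/23 (n = ((-32 + 77)/(-30 - 39))/3 = (45/(-69))/3 = (45*(-1/69))/3 = (⅓)*(-15/23) = -5/23 ≈ -0.21739)
(-126 - 117)*n = (-126 - 117)*(-5/23) = -243*(-5/23) = 1215/23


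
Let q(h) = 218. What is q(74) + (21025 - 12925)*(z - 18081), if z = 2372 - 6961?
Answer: -183626782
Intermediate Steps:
z = -4589
q(74) + (21025 - 12925)*(z - 18081) = 218 + (21025 - 12925)*(-4589 - 18081) = 218 + 8100*(-22670) = 218 - 183627000 = -183626782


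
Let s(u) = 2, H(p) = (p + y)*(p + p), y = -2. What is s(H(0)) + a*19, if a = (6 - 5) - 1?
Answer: 2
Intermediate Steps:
H(p) = 2*p*(-2 + p) (H(p) = (p - 2)*(p + p) = (-2 + p)*(2*p) = 2*p*(-2 + p))
a = 0 (a = 1 - 1 = 0)
s(H(0)) + a*19 = 2 + 0*19 = 2 + 0 = 2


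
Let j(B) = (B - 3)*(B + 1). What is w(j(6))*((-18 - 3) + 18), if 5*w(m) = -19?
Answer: 57/5 ≈ 11.400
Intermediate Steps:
j(B) = (1 + B)*(-3 + B) (j(B) = (-3 + B)*(1 + B) = (1 + B)*(-3 + B))
w(m) = -19/5 (w(m) = (1/5)*(-19) = -19/5)
w(j(6))*((-18 - 3) + 18) = -19*((-18 - 3) + 18)/5 = -19*(-21 + 18)/5 = -19/5*(-3) = 57/5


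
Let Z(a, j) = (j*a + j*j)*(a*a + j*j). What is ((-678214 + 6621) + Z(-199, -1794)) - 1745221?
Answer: 11648919910540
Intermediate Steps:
Z(a, j) = (a² + j²)*(j² + a*j) (Z(a, j) = (a*j + j²)*(a² + j²) = (j² + a*j)*(a² + j²) = (a² + j²)*(j² + a*j))
((-678214 + 6621) + Z(-199, -1794)) - 1745221 = ((-678214 + 6621) - 1794*((-199)³ + (-1794)³ - 199*(-1794)² - 1794*(-199)²)) - 1745221 = (-671593 - 1794*(-7880599 - 5773874184 - 199*3218436 - 1794*39601)) - 1745221 = (-671593 - 1794*(-7880599 - 5773874184 - 640468764 - 71044194)) - 1745221 = (-671593 - 1794*(-6493267741)) - 1745221 = (-671593 + 11648922327354) - 1745221 = 11648921655761 - 1745221 = 11648919910540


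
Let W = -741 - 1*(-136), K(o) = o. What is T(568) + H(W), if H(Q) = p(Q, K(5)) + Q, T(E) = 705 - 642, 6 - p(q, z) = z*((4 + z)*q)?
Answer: 26689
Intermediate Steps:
p(q, z) = 6 - q*z*(4 + z) (p(q, z) = 6 - z*(4 + z)*q = 6 - z*q*(4 + z) = 6 - q*z*(4 + z))
W = -605 (W = -741 + 136 = -605)
T(E) = 63
H(Q) = 6 - 44*Q (H(Q) = (6 - 1*Q*5² - 4*Q*5) + Q = (6 - 1*Q*25 - 20*Q) + Q = (6 - 25*Q - 20*Q) + Q = (6 - 45*Q) + Q = 6 - 44*Q)
T(568) + H(W) = 63 + (6 - 44*(-605)) = 63 + (6 + 26620) = 63 + 26626 = 26689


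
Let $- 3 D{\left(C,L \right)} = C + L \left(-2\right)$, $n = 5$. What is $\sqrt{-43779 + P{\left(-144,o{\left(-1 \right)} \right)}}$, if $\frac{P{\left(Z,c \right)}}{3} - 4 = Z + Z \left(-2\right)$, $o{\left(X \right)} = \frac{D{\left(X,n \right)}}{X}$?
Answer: $9 i \sqrt{535} \approx 208.17 i$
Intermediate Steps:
$D{\left(C,L \right)} = - \frac{C}{3} + \frac{2 L}{3}$ ($D{\left(C,L \right)} = - \frac{C + L \left(-2\right)}{3} = - \frac{C - 2 L}{3} = - \frac{C}{3} + \frac{2 L}{3}$)
$o{\left(X \right)} = \frac{\frac{10}{3} - \frac{X}{3}}{X}$ ($o{\left(X \right)} = \frac{- \frac{X}{3} + \frac{2}{3} \cdot 5}{X} = \frac{- \frac{X}{3} + \frac{10}{3}}{X} = \frac{\frac{10}{3} - \frac{X}{3}}{X}$)
$P{\left(Z,c \right)} = 12 - 3 Z$ ($P{\left(Z,c \right)} = 12 + 3 \left(Z + Z \left(-2\right)\right) = 12 + 3 \left(Z - 2 Z\right) = 12 + 3 \left(- Z\right) = 12 - 3 Z$)
$\sqrt{-43779 + P{\left(-144,o{\left(-1 \right)} \right)}} = \sqrt{-43779 + \left(12 - -432\right)} = \sqrt{-43779 + \left(12 + 432\right)} = \sqrt{-43779 + 444} = \sqrt{-43335} = 9 i \sqrt{535}$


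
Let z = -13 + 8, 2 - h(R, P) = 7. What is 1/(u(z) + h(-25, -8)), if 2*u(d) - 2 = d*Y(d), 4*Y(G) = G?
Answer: -8/7 ≈ -1.1429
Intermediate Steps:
h(R, P) = -5 (h(R, P) = 2 - 1*7 = 2 - 7 = -5)
z = -5
Y(G) = G/4
u(d) = 1 + d²/8 (u(d) = 1 + (d*(d/4))/2 = 1 + (d²/4)/2 = 1 + d²/8)
1/(u(z) + h(-25, -8)) = 1/((1 + (⅛)*(-5)²) - 5) = 1/((1 + (⅛)*25) - 5) = 1/((1 + 25/8) - 5) = 1/(33/8 - 5) = 1/(-7/8) = -8/7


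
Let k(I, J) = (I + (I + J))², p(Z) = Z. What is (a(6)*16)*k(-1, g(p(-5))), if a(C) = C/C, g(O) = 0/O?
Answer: 64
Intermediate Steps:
g(O) = 0
a(C) = 1
k(I, J) = (J + 2*I)²
(a(6)*16)*k(-1, g(p(-5))) = (1*16)*(0 + 2*(-1))² = 16*(0 - 2)² = 16*(-2)² = 16*4 = 64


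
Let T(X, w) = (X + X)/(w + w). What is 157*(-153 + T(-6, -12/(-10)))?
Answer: -24806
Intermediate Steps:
T(X, w) = X/w (T(X, w) = (2*X)/((2*w)) = (2*X)*(1/(2*w)) = X/w)
157*(-153 + T(-6, -12/(-10))) = 157*(-153 - 6/((-12/(-10)))) = 157*(-153 - 6/((-12*(-⅒)))) = 157*(-153 - 6/6/5) = 157*(-153 - 6*⅚) = 157*(-153 - 5) = 157*(-158) = -24806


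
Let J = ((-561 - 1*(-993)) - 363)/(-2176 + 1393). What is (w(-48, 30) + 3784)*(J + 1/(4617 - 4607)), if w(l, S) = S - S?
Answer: 58652/1305 ≈ 44.944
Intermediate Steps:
J = -23/261 (J = ((-561 + 993) - 363)/(-783) = (432 - 363)*(-1/783) = 69*(-1/783) = -23/261 ≈ -0.088123)
w(l, S) = 0
(w(-48, 30) + 3784)*(J + 1/(4617 - 4607)) = (0 + 3784)*(-23/261 + 1/(4617 - 4607)) = 3784*(-23/261 + 1/10) = 3784*(-23/261 + ⅒) = 3784*(31/2610) = 58652/1305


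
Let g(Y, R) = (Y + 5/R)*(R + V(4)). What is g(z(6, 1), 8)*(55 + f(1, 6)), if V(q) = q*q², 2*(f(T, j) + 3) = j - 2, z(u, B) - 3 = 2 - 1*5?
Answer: 2430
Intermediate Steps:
z(u, B) = 0 (z(u, B) = 3 + (2 - 1*5) = 3 + (2 - 5) = 3 - 3 = 0)
f(T, j) = -4 + j/2 (f(T, j) = -3 + (j - 2)/2 = -3 + (-2 + j)/2 = -3 + (-1 + j/2) = -4 + j/2)
V(q) = q³
g(Y, R) = (64 + R)*(Y + 5/R) (g(Y, R) = (Y + 5/R)*(R + 4³) = (Y + 5/R)*(R + 64) = (Y + 5/R)*(64 + R) = (64 + R)*(Y + 5/R))
g(z(6, 1), 8)*(55 + f(1, 6)) = (5 + 64*0 + 320/8 + 8*0)*(55 + (-4 + (½)*6)) = (5 + 0 + 320*(⅛) + 0)*(55 + (-4 + 3)) = (5 + 0 + 40 + 0)*(55 - 1) = 45*54 = 2430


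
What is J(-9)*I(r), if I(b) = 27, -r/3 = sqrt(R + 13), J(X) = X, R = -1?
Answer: -243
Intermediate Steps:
r = -6*sqrt(3) (r = -3*sqrt(-1 + 13) = -6*sqrt(3) ≈ -10.392)
J(-9)*I(r) = -9*27 = -243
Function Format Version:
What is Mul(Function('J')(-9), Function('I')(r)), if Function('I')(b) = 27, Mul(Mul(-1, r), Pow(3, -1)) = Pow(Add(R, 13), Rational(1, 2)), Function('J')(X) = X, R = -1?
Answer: -243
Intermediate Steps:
r = Mul(-6, Pow(3, Rational(1, 2))) (r = Mul(-3, Pow(Add(-1, 13), Rational(1, 2))) = Mul(-3, Pow(12, Rational(1, 2))) = Mul(-3, Mul(2, Pow(3, Rational(1, 2)))) = Mul(-6, Pow(3, Rational(1, 2))) ≈ -10.392)
Mul(Function('J')(-9), Function('I')(r)) = Mul(-9, 27) = -243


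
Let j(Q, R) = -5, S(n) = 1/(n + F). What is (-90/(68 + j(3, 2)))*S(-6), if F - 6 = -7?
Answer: 10/49 ≈ 0.20408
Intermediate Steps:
F = -1 (F = 6 - 7 = -1)
S(n) = 1/(-1 + n) (S(n) = 1/(n - 1) = 1/(-1 + n))
(-90/(68 + j(3, 2)))*S(-6) = (-90/(68 - 5))/(-1 - 6) = (-90/63)/(-7) = ((1/63)*(-90))*(-1/7) = -10/7*(-1/7) = 10/49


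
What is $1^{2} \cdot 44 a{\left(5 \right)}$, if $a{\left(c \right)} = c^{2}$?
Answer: $1100$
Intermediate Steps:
$1^{2} \cdot 44 a{\left(5 \right)} = 1^{2} \cdot 44 \cdot 5^{2} = 1 \cdot 44 \cdot 25 = 44 \cdot 25 = 1100$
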